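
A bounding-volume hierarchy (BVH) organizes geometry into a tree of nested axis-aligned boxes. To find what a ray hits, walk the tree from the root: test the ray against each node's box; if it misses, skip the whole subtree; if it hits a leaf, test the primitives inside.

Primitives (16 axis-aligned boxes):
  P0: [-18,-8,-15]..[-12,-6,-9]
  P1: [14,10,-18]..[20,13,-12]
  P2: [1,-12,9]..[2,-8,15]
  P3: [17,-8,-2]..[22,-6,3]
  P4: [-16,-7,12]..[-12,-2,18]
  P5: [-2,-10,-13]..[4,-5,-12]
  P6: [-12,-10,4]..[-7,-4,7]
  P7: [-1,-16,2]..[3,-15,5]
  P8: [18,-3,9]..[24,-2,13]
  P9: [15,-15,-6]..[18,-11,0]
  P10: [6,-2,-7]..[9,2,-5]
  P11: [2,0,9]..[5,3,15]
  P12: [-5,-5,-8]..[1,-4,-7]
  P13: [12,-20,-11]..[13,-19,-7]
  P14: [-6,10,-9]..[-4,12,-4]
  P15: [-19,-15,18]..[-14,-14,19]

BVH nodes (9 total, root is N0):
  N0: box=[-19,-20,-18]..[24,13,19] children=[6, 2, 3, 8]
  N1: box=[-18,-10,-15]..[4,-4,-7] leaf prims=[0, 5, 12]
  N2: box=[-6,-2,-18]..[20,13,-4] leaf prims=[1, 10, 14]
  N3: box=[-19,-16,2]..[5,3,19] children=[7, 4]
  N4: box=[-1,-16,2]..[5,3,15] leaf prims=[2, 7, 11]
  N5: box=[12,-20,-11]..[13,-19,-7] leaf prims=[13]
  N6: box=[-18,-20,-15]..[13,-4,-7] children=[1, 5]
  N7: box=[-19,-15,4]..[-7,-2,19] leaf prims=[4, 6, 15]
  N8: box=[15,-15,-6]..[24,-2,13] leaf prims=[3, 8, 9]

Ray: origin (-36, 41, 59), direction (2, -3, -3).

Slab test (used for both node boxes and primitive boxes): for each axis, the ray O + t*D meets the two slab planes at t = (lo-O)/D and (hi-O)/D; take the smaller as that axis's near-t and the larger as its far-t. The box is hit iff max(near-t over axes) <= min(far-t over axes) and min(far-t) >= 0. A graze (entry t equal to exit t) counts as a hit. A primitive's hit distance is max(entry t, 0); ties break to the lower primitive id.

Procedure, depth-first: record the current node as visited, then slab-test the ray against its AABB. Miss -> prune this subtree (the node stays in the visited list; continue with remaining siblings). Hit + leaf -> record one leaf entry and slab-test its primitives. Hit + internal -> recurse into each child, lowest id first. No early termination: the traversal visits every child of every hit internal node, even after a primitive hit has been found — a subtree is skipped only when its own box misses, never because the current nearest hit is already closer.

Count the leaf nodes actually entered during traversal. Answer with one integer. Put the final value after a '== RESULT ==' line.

Traverse from the root:
N0 x:[17/2,30] y:[28/3,61/3] z:[40/3,77/3] -> hit [40/3,61/3], descend [2, 3, 6, 8]
  N2 x:[15,28] y:[28/3,43/3] z:[21,77/3] -> miss, prune
  N3 x:[17/2,41/2] y:[38/3,19] z:[40/3,19] -> hit [40/3,19], descend [4, 7]
    N4 x:[35/2,41/2] y:[38/3,19] z:[44/3,19] -> hit [35/2,19] leaf, test {P2(miss), P7@t=56/3, P11(miss)}
    N7 x:[17/2,29/2] y:[43/3,56/3] z:[40/3,55/3] -> hit [43/3,29/2] leaf, test {P4(miss), P6(miss), P15(miss)}
  N6 x:[9,49/2] y:[15,61/3] z:[22,74/3] -> miss, prune
  N8 x:[51/2,30] y:[43/3,56/3] z:[46/3,65/3] -> miss, prune

Visited [0, 2, 3, 4, 7, 6, 8]. Tests: 7 box, 2 leaf. Nearest: P7.

== RESULT ==
2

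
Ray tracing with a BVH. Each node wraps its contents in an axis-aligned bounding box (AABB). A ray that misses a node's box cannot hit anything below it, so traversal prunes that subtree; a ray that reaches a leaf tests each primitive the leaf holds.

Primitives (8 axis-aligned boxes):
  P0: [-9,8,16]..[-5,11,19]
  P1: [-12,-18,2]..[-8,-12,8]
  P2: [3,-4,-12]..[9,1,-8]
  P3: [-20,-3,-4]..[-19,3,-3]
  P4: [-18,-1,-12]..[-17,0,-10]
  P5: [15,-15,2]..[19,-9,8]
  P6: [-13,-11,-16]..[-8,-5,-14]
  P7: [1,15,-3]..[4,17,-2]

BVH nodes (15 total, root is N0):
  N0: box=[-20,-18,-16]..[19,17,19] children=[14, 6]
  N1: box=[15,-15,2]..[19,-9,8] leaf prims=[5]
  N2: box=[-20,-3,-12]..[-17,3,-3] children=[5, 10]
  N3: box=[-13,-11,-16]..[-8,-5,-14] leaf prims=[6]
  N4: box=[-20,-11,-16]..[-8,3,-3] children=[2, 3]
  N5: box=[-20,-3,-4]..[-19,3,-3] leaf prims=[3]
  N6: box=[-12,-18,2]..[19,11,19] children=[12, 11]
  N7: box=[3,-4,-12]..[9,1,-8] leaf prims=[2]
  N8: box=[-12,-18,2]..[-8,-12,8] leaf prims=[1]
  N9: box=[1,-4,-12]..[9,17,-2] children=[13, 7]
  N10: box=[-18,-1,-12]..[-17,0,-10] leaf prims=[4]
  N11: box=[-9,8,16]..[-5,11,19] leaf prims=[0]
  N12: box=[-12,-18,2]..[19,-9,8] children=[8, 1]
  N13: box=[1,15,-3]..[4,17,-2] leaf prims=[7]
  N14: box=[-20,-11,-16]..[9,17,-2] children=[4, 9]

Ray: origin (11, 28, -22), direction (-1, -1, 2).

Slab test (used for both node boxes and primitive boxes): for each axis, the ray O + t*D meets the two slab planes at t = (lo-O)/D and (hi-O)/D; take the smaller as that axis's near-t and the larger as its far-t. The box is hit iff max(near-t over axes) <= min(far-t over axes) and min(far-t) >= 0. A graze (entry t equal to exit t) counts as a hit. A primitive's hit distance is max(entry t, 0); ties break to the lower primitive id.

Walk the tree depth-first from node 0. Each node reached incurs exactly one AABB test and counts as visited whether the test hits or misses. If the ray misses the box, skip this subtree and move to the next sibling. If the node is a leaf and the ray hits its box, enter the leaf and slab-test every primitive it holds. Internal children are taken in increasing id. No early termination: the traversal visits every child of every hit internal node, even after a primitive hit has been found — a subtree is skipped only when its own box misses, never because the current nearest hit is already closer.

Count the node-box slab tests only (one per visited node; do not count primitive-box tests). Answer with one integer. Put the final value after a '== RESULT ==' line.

Trace the traversal:
N0 x:[-8,31] y:[11,46] z:[3,41/2] -> hit [11,41/2], descend [6, 14]
  N6 x:[-8,23] y:[17,46] z:[12,41/2] -> hit [17,41/2], descend [11, 12]
    N11 x:[16,20] y:[17,20] z:[19,41/2] -> hit [19,20] leaf, test {P0@t=19}
    N12 x:[-8,23] y:[37,46] z:[12,15] -> miss, prune
  N14 x:[2,31] y:[11,39] z:[3,10] -> miss, prune

5 AABB tests over nodes [0, 6, 11, 12, 14]; 1 leaf entered; closest P0.

== RESULT ==
5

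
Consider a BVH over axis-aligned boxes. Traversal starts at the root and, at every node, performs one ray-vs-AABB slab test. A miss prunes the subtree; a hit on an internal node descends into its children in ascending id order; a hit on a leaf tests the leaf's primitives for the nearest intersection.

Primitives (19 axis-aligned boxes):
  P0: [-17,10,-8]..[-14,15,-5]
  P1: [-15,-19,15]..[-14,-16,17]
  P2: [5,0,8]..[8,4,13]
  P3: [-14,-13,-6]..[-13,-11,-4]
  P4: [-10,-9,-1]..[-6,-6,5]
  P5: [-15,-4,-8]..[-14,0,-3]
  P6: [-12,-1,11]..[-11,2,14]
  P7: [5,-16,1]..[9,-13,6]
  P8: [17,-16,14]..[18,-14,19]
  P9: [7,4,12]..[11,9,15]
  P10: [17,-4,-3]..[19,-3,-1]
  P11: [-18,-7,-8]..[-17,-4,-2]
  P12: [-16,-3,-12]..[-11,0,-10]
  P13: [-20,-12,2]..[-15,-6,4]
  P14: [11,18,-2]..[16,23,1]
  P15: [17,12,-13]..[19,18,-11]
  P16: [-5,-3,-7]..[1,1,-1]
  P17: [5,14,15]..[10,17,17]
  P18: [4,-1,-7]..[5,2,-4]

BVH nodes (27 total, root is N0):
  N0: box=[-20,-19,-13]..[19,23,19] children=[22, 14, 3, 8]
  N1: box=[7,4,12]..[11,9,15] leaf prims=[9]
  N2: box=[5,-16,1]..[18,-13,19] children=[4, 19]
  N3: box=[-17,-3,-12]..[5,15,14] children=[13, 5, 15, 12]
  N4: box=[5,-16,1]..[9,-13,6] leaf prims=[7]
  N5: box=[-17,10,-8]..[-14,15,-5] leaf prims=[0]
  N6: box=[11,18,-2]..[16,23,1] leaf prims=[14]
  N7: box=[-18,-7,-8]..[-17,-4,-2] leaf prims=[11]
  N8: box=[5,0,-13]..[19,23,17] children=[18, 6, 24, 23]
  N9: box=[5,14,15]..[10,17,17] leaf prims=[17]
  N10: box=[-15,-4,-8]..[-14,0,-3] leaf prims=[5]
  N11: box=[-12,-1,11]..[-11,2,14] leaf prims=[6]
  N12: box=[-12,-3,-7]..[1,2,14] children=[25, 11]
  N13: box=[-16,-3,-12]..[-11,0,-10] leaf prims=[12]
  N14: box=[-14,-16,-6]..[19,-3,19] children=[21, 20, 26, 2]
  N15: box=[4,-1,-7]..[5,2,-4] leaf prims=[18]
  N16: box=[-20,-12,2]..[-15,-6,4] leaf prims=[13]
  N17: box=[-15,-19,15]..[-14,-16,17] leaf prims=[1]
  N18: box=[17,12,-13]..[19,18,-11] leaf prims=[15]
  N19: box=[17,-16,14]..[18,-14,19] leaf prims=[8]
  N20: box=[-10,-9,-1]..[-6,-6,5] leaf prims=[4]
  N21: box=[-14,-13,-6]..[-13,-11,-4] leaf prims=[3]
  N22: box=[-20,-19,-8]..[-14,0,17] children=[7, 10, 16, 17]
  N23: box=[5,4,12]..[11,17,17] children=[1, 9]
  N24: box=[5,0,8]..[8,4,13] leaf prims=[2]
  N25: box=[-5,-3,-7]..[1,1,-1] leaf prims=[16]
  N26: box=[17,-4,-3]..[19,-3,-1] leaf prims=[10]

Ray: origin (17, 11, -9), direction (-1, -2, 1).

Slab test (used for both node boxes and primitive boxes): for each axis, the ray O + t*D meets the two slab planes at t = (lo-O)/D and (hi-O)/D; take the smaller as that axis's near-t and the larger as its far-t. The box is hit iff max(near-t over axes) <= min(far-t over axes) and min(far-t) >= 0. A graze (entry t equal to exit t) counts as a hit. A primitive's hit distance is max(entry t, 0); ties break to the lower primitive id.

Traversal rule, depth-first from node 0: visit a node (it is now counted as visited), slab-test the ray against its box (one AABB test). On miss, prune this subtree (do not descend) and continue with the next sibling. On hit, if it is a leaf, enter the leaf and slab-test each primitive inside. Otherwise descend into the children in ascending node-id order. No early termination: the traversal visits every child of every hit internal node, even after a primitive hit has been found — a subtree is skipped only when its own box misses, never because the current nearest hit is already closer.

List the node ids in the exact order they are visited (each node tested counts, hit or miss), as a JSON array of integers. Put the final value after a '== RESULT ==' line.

Trace the traversal:
N0 x:[-2,37] y:[-6,15] z:[-4,28] -> hit [-2,15], descend [3, 8, 14, 22]
  N3 x:[12,34] y:[-2,7] z:[-3,23] -> miss, prune
  N8 x:[-2,12] y:[-6,11/2] z:[-4,26] -> hit [-2,11/2], descend [6, 18, 23, 24]
    N6 x:[1,6] y:[-6,-7/2] z:[7,10] -> miss, prune
    N18 x:[-2,0] y:[-7/2,-1/2] z:[-4,-2] -> miss, prune
    N23 x:[6,12] y:[-3,7/2] z:[21,26] -> miss, prune
    N24 x:[9,12] y:[7/2,11/2] z:[17,22] -> miss, prune
  N14 x:[-2,31] y:[7,27/2] z:[3,28] -> hit [7,27/2], descend [2, 20, 21, 26]
    N2 x:[-1,12] y:[12,27/2] z:[10,28] -> hit [12,12], descend [4, 19]
      N4 x:[8,12] y:[12,27/2] z:[10,15] -> hit [12,12] leaf, test {P7@t=12}
      N19 x:[-1,0] y:[25/2,27/2] z:[23,28] -> miss, prune
    N20 x:[23,27] y:[17/2,10] z:[8,14] -> miss, prune
    N21 x:[30,31] y:[11,12] z:[3,5] -> miss, prune
    N26 x:[-2,0] y:[7,15/2] z:[6,8] -> miss, prune
  N22 x:[31,37] y:[11/2,15] z:[1,26] -> miss, prune

15 AABB tests over nodes [0, 3, 8, 6, 18, 23, 24, 14, 2, 4, 19, 20, 21, 26, 22]; 1 leaf entered; closest P7.

== RESULT ==
[0, 3, 8, 6, 18, 23, 24, 14, 2, 4, 19, 20, 21, 26, 22]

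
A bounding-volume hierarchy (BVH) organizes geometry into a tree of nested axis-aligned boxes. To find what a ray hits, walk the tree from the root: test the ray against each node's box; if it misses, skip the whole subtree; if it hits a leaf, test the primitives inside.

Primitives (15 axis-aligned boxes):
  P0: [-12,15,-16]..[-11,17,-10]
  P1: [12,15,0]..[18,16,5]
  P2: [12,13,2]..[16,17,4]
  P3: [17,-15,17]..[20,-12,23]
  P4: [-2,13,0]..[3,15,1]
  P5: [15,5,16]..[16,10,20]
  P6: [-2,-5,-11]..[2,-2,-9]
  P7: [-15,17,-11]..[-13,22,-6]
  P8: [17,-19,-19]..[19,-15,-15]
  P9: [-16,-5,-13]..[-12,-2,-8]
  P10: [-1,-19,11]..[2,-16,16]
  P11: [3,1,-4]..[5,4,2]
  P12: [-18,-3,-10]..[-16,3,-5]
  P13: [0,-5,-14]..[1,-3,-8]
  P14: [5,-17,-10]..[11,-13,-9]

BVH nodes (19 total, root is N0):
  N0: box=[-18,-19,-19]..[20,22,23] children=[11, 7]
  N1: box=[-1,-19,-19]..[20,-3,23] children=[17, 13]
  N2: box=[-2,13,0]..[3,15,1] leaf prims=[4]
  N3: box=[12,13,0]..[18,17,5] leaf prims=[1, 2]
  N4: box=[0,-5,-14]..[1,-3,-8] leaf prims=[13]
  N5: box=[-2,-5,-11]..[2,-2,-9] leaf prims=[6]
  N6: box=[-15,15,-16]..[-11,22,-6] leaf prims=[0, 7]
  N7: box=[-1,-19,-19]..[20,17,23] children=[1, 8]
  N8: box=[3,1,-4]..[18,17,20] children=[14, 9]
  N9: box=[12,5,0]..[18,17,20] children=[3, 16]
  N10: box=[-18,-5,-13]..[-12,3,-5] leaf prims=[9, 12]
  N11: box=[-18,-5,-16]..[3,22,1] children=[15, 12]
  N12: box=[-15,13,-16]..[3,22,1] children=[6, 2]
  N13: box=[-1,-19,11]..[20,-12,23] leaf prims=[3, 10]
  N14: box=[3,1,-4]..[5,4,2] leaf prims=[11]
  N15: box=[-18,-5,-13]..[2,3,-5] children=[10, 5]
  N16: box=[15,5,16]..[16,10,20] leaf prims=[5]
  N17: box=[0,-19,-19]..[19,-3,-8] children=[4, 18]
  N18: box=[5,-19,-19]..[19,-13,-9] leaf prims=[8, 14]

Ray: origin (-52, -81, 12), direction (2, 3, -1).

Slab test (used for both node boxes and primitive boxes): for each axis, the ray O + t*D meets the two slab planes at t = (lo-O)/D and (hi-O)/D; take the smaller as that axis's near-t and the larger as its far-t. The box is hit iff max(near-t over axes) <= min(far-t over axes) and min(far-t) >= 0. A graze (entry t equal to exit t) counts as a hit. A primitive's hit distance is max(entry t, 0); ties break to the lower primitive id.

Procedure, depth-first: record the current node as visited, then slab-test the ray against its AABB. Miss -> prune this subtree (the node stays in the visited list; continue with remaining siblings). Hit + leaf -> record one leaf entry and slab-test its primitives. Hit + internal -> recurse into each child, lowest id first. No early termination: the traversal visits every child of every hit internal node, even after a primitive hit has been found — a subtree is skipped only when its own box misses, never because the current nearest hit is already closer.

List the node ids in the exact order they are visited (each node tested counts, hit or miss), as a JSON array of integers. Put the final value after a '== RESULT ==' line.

Walk:
N0 x:[17,36] y:[62/3,103/3] z:[-11,31] -> hit [62/3,31], descend [7, 11]
  N7 x:[51/2,36] y:[62/3,98/3] z:[-11,31] -> hit [51/2,31], descend [1, 8]
    N1 x:[51/2,36] y:[62/3,26] z:[-11,31] -> hit [51/2,26], descend [13, 17]
      N13 x:[51/2,36] y:[62/3,23] z:[-11,1] -> miss, prune
      N17 x:[26,71/2] y:[62/3,26] z:[20,31] -> hit [26,26], descend [4, 18]
        N4 x:[26,53/2] y:[76/3,26] z:[20,26] -> hit [26,26] leaf, test {P13@t=26}
        N18 x:[57/2,71/2] y:[62/3,68/3] z:[21,31] -> miss, prune
    N8 x:[55/2,35] y:[82/3,98/3] z:[-8,16] -> miss, prune
  N11 x:[17,55/2] y:[76/3,103/3] z:[11,28] -> hit [76/3,55/2], descend [12, 15]
    N12 x:[37/2,55/2] y:[94/3,103/3] z:[11,28] -> miss, prune
    N15 x:[17,27] y:[76/3,28] z:[17,25] -> miss, prune

Summary -> nodes [0, 7, 1, 13, 17, 4, 18, 8, 11, 12, 15]; box-tests=11; leaf-entries=1; first=P13

== RESULT ==
[0, 7, 1, 13, 17, 4, 18, 8, 11, 12, 15]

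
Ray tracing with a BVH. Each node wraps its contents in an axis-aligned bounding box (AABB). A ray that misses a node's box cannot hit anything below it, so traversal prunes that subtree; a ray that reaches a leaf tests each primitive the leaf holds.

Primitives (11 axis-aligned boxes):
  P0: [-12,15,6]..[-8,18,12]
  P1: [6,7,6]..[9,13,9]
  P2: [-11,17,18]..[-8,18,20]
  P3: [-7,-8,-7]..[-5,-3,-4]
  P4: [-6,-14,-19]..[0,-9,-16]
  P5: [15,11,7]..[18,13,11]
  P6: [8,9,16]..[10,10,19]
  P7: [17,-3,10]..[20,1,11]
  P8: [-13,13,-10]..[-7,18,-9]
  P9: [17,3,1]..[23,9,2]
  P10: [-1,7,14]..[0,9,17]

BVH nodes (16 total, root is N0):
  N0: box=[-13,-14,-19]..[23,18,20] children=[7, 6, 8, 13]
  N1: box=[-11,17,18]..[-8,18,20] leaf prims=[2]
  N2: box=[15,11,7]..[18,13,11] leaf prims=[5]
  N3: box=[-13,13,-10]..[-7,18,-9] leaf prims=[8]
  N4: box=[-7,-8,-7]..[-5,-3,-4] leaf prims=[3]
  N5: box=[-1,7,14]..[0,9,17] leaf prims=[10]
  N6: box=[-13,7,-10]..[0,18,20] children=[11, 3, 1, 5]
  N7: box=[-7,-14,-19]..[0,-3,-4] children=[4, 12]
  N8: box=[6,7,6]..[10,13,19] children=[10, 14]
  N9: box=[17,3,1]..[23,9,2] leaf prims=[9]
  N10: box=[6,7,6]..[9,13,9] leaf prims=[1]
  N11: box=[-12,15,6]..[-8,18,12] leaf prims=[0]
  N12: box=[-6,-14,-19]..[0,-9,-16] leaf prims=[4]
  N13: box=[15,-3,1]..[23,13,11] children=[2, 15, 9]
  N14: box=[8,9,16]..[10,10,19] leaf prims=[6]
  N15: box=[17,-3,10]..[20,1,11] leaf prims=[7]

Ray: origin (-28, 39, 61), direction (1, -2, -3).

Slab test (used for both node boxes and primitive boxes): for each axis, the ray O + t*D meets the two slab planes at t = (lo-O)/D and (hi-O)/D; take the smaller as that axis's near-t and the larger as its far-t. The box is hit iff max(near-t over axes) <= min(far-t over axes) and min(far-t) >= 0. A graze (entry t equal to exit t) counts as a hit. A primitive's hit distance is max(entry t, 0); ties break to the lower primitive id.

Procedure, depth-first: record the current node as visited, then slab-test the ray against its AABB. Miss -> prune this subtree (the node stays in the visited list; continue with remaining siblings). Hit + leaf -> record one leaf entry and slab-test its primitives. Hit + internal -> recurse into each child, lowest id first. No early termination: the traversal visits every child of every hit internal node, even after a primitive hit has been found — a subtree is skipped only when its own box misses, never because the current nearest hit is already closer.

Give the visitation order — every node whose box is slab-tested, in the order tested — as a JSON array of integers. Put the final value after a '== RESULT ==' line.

Traverse from the root:
N0 x:[15,51] y:[21/2,53/2] z:[41/3,80/3] -> hit [15,53/2], descend [6, 7, 8, 13]
  N6 x:[15,28] y:[21/2,16] z:[41/3,71/3] -> hit [15,16], descend [1, 3, 5, 11]
    N1 x:[17,20] y:[21/2,11] z:[41/3,43/3] -> miss, prune
    N3 x:[15,21] y:[21/2,13] z:[70/3,71/3] -> miss, prune
    N5 x:[27,28] y:[15,16] z:[44/3,47/3] -> miss, prune
    N11 x:[16,20] y:[21/2,12] z:[49/3,55/3] -> miss, prune
  N7 x:[21,28] y:[21,53/2] z:[65/3,80/3] -> hit [65/3,53/2], descend [4, 12]
    N4 x:[21,23] y:[21,47/2] z:[65/3,68/3] -> hit [65/3,68/3] leaf, test {P3@t=65/3}
    N12 x:[22,28] y:[24,53/2] z:[77/3,80/3] -> hit [77/3,53/2] leaf, test {P4@t=77/3}
  N8 x:[34,38] y:[13,16] z:[14,55/3] -> miss, prune
  N13 x:[43,51] y:[13,21] z:[50/3,20] -> miss, prune

order=[0, 6, 1, 3, 5, 11, 7, 4, 12, 8, 13]  |boxes|=11  |leaves|=2  hit=P3

== RESULT ==
[0, 6, 1, 3, 5, 11, 7, 4, 12, 8, 13]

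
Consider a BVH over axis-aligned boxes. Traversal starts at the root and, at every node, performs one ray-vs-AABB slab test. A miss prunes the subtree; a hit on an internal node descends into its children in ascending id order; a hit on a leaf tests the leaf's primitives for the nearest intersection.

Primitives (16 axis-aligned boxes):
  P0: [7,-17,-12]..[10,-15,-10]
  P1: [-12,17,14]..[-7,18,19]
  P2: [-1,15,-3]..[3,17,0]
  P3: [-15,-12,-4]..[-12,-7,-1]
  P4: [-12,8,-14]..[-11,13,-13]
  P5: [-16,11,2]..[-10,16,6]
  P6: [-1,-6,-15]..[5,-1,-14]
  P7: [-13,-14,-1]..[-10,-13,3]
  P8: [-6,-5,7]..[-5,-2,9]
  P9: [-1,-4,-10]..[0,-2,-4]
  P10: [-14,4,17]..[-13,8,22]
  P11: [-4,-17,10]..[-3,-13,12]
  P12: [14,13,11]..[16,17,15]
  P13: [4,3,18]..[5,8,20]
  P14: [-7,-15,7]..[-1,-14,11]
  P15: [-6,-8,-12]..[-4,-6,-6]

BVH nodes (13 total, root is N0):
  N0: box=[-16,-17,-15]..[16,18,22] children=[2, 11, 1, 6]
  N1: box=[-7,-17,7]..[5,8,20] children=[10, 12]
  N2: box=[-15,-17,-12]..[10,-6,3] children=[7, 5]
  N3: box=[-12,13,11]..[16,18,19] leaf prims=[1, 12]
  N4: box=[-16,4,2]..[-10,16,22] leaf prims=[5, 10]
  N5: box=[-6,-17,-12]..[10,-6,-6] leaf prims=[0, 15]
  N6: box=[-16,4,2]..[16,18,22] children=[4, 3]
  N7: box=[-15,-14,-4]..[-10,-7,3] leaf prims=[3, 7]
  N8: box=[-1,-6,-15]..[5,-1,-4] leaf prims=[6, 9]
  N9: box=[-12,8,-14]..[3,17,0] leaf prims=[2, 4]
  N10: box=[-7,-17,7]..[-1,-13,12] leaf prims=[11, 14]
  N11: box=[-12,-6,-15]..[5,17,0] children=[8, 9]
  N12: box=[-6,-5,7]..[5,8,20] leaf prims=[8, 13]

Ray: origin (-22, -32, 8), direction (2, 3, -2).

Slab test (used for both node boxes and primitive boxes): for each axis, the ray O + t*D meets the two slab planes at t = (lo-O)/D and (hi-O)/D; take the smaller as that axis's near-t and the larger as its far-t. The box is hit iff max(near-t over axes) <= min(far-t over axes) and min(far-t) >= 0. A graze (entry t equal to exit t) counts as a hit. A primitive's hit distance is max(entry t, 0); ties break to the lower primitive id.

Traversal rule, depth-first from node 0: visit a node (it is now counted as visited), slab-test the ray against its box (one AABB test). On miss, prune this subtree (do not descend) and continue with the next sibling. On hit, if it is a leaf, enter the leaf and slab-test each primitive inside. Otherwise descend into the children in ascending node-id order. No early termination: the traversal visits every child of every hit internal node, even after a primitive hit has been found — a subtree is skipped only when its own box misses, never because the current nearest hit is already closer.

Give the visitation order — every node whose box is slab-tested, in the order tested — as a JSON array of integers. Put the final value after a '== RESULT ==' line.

Walk:
N0 x:[3,19] y:[5,50/3] z:[-7,23/2] -> hit [5,23/2], descend [1, 2, 6, 11]
  N1 x:[15/2,27/2] y:[5,40/3] z:[-6,1/2] -> miss, prune
  N2 x:[7/2,16] y:[5,26/3] z:[5/2,10] -> hit [5,26/3], descend [5, 7]
    N5 x:[8,16] y:[5,26/3] z:[7,10] -> hit [8,26/3] leaf, test {P0(miss), P15@t=8}
    N7 x:[7/2,6] y:[6,25/3] z:[5/2,6] -> hit [6,6] leaf, test {P3(miss), P7(miss)}
  N6 x:[3,19] y:[12,50/3] z:[-7,3] -> miss, prune
  N11 x:[5,27/2] y:[26/3,49/3] z:[4,23/2] -> hit [26/3,23/2], descend [8, 9]
    N8 x:[21/2,27/2] y:[26/3,31/3] z:[6,23/2] -> miss, prune
    N9 x:[5,25/2] y:[40/3,49/3] z:[4,11] -> miss, prune

9 AABB tests over nodes [0, 1, 2, 5, 7, 6, 11, 8, 9]; 2 leaves entered; closest P15.

== RESULT ==
[0, 1, 2, 5, 7, 6, 11, 8, 9]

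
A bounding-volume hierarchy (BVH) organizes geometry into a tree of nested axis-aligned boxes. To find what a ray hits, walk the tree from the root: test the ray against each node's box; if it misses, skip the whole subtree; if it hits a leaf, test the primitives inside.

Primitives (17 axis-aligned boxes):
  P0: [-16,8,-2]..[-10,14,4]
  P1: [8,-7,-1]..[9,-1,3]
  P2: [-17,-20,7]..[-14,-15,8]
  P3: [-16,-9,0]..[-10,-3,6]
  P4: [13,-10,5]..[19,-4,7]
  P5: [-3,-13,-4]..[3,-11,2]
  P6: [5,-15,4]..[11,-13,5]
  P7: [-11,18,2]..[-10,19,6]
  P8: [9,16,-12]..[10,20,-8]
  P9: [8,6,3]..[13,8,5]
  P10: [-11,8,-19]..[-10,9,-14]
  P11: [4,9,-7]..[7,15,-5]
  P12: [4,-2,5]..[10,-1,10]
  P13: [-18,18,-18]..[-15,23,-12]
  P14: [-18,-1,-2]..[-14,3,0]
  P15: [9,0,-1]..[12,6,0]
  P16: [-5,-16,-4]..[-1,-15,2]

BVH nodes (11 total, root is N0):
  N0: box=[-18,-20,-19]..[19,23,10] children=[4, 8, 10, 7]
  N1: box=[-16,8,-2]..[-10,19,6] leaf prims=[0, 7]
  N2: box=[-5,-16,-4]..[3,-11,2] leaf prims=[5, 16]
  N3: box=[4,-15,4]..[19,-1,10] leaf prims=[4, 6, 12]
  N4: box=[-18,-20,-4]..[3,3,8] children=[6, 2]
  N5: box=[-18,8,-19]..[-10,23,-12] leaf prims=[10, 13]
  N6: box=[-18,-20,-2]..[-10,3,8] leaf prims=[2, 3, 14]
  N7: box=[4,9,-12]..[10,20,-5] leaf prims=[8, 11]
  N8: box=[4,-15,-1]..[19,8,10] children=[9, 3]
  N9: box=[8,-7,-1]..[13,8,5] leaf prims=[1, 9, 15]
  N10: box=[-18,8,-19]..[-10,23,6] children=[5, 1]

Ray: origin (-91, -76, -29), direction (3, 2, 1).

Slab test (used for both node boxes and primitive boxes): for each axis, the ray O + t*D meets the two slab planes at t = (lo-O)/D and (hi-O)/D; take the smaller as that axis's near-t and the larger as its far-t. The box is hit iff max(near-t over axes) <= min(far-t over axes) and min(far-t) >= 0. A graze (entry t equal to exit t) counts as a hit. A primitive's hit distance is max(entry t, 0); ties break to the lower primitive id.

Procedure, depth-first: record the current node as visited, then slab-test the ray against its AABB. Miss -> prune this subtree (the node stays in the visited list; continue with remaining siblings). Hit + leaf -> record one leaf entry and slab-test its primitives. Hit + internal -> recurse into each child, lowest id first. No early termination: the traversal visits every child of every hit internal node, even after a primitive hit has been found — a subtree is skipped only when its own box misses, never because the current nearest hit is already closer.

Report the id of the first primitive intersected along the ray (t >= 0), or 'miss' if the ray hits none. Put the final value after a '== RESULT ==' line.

Trace the traversal:
N0 x:[73/3,110/3] y:[28,99/2] z:[10,39] -> hit [28,110/3], descend [4, 7, 8, 10]
  N4 x:[73/3,94/3] y:[28,79/2] z:[25,37] -> hit [28,94/3], descend [2, 6]
    N2 x:[86/3,94/3] y:[30,65/2] z:[25,31] -> hit [30,31] leaf, test {P5(miss), P16@t=30}
    N6 x:[73/3,27] y:[28,79/2] z:[27,37] -> miss, prune
  N7 x:[95/3,101/3] y:[85/2,48] z:[17,24] -> miss, prune
  N8 x:[95/3,110/3] y:[61/2,42] z:[28,39] -> hit [95/3,110/3], descend [3, 9]
    N3 x:[95/3,110/3] y:[61/2,75/2] z:[33,39] -> hit [33,110/3] leaf, test {P4@t=104/3, P6(miss), P12(miss)}
    N9 x:[33,104/3] y:[69/2,42] z:[28,34] -> miss, prune
  N10 x:[73/3,27] y:[42,99/2] z:[10,35] -> miss, prune

order=[0, 4, 2, 6, 7, 8, 3, 9, 10]  |boxes|=9  |leaves|=2  hit=P16

== RESULT ==
16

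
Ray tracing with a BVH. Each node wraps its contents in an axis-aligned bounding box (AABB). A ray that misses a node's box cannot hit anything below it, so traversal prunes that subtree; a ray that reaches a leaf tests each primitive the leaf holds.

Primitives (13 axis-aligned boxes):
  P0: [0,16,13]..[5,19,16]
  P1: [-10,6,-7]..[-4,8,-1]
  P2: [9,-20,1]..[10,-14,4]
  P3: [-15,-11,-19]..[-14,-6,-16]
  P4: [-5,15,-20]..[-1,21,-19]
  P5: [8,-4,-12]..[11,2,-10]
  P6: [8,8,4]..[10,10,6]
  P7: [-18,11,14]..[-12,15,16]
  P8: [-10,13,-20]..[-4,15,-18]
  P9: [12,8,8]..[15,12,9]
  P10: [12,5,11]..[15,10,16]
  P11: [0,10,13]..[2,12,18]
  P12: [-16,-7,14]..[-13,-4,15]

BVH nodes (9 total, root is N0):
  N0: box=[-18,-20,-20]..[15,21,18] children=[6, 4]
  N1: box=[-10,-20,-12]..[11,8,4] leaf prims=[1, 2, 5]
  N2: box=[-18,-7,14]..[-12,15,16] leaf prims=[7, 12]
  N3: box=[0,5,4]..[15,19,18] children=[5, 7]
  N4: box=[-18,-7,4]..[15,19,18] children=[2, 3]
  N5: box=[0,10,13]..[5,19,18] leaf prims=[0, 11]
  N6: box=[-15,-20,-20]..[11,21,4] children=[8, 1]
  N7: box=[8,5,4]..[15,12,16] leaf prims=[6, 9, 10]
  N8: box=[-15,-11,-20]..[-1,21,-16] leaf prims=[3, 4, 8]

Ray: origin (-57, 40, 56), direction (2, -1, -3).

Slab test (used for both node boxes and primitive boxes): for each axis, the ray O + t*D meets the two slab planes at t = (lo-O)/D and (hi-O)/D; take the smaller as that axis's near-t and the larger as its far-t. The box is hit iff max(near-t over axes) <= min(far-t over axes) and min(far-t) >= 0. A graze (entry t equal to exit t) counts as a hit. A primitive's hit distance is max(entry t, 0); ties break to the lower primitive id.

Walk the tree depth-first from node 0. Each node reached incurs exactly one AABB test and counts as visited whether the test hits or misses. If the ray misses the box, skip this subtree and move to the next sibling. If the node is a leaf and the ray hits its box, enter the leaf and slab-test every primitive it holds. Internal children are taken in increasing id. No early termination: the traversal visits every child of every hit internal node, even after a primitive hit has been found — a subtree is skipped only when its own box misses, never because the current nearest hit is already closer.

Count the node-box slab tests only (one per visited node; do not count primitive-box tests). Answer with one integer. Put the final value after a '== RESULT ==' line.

Walk:
N0 x:[39/2,36] y:[19,60] z:[38/3,76/3] -> hit [39/2,76/3], descend [4, 6]
  N4 x:[39/2,36] y:[21,47] z:[38/3,52/3] -> miss, prune
  N6 x:[21,34] y:[19,60] z:[52/3,76/3] -> hit [21,76/3], descend [1, 8]
    N1 x:[47/2,34] y:[32,60] z:[52/3,68/3] -> miss, prune
    N8 x:[21,28] y:[19,51] z:[24,76/3] -> hit [24,76/3] leaf, test {P3(miss), P4(miss), P8@t=25}

Visited [0, 4, 6, 1, 8]. Tests: 5 box, 1 leaf. Nearest: P8.

== RESULT ==
5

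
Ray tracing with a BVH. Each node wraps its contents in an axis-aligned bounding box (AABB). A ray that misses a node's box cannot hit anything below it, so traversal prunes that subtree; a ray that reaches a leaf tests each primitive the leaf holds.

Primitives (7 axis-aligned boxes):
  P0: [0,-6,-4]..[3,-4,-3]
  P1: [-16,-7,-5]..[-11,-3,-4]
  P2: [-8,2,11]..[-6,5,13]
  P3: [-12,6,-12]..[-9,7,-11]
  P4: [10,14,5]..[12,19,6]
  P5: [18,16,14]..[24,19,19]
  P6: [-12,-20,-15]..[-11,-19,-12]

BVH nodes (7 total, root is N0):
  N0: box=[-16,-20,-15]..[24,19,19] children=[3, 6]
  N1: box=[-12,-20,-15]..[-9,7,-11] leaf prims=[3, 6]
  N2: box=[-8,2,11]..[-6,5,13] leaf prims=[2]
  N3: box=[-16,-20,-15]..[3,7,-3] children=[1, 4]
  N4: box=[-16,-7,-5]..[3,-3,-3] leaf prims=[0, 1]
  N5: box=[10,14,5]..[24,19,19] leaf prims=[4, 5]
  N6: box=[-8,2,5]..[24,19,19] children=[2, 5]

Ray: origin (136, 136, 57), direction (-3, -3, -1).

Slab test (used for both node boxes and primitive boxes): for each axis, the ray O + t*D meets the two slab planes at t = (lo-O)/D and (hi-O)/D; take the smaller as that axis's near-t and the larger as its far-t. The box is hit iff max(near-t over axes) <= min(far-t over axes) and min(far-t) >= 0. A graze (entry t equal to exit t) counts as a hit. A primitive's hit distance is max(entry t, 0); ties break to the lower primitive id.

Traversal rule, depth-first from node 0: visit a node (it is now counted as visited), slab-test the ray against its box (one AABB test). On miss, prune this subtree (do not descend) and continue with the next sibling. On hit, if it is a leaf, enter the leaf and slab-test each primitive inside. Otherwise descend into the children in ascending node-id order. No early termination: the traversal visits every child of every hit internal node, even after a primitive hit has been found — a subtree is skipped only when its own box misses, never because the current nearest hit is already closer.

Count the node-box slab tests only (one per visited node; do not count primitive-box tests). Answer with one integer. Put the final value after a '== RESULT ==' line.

Traverse from the root:
N0 x:[112/3,152/3] y:[39,52] z:[38,72] -> hit [39,152/3], descend [3, 6]
  N3 x:[133/3,152/3] y:[43,52] z:[60,72] -> miss, prune
  N6 x:[112/3,48] y:[39,134/3] z:[38,52] -> hit [39,134/3], descend [2, 5]
    N2 x:[142/3,48] y:[131/3,134/3] z:[44,46] -> miss, prune
    N5 x:[112/3,42] y:[39,122/3] z:[38,52] -> hit [39,122/3] leaf, test {P4(miss), P5@t=39}

Visited [0, 3, 6, 2, 5]. Tests: 5 box, 1 leaf. Nearest: P5.

== RESULT ==
5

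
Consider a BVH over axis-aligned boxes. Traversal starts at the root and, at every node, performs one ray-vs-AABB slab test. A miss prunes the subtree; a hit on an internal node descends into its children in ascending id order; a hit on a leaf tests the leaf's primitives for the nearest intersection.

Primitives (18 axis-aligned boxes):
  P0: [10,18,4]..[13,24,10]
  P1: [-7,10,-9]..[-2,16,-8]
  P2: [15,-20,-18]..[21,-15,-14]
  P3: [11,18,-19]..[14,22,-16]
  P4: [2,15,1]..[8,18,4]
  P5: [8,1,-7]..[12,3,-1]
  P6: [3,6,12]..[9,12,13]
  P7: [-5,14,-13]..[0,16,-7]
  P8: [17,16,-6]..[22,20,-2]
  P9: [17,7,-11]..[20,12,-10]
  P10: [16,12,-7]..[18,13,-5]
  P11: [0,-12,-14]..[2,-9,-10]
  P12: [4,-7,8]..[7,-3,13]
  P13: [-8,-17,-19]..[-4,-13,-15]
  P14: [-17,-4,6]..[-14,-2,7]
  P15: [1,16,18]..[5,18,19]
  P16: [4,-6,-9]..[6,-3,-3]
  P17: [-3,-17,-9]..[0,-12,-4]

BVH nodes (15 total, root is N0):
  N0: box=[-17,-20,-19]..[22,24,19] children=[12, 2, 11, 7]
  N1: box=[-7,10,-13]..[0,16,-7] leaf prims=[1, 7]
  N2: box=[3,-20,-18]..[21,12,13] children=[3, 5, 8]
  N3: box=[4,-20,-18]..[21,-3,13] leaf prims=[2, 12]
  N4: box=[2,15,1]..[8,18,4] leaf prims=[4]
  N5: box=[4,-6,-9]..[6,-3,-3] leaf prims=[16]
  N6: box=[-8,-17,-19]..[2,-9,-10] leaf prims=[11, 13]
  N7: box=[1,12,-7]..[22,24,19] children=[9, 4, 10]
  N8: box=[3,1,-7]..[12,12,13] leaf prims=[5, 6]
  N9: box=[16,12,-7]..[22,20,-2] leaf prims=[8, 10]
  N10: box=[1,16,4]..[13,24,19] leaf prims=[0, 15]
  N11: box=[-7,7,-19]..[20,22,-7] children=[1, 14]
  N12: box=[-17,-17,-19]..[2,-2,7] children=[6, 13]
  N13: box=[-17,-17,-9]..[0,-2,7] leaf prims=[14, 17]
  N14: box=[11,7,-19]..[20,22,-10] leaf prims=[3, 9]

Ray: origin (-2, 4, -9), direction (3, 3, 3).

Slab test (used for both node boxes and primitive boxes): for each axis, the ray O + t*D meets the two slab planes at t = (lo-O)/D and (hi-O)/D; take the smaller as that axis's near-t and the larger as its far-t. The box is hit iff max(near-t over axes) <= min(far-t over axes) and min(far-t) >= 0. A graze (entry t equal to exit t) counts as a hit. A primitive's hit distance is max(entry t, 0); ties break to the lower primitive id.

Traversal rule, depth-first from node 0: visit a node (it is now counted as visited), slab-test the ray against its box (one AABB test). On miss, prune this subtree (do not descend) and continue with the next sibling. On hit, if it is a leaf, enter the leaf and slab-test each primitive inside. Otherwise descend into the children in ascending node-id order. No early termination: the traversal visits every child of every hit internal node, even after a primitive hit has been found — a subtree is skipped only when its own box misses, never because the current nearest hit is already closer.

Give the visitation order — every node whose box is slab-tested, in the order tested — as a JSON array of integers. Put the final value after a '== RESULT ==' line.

Trace the traversal:
N0 x:[-5,8] y:[-8,20/3] z:[-10/3,28/3] -> hit [-10/3,20/3], descend [2, 7, 11, 12]
  N2 x:[5/3,23/3] y:[-8,8/3] z:[-3,22/3] -> hit [5/3,8/3], descend [3, 5, 8]
    N3 x:[2,23/3] y:[-8,-7/3] z:[-3,22/3] -> miss, prune
    N5 x:[2,8/3] y:[-10/3,-7/3] z:[0,2] -> miss, prune
    N8 x:[5/3,14/3] y:[-1,8/3] z:[2/3,22/3] -> hit [5/3,8/3] leaf, test {P5(miss), P6(miss)}
  N7 x:[1,8] y:[8/3,20/3] z:[2/3,28/3] -> hit [8/3,20/3], descend [4, 9, 10]
    N4 x:[4/3,10/3] y:[11/3,14/3] z:[10/3,13/3] -> miss, prune
    N9 x:[6,8] y:[8/3,16/3] z:[2/3,7/3] -> miss, prune
    N10 x:[1,5] y:[4,20/3] z:[13/3,28/3] -> hit [13/3,5] leaf, test {P0@t=14/3, P15(miss)}
  N11 x:[-5/3,22/3] y:[1,6] z:[-10/3,2/3] -> miss, prune
  N12 x:[-5,4/3] y:[-7,-2] z:[-10/3,16/3] -> miss, prune

order=[0, 2, 3, 5, 8, 7, 4, 9, 10, 11, 12]  |boxes|=11  |leaves|=2  hit=P0

== RESULT ==
[0, 2, 3, 5, 8, 7, 4, 9, 10, 11, 12]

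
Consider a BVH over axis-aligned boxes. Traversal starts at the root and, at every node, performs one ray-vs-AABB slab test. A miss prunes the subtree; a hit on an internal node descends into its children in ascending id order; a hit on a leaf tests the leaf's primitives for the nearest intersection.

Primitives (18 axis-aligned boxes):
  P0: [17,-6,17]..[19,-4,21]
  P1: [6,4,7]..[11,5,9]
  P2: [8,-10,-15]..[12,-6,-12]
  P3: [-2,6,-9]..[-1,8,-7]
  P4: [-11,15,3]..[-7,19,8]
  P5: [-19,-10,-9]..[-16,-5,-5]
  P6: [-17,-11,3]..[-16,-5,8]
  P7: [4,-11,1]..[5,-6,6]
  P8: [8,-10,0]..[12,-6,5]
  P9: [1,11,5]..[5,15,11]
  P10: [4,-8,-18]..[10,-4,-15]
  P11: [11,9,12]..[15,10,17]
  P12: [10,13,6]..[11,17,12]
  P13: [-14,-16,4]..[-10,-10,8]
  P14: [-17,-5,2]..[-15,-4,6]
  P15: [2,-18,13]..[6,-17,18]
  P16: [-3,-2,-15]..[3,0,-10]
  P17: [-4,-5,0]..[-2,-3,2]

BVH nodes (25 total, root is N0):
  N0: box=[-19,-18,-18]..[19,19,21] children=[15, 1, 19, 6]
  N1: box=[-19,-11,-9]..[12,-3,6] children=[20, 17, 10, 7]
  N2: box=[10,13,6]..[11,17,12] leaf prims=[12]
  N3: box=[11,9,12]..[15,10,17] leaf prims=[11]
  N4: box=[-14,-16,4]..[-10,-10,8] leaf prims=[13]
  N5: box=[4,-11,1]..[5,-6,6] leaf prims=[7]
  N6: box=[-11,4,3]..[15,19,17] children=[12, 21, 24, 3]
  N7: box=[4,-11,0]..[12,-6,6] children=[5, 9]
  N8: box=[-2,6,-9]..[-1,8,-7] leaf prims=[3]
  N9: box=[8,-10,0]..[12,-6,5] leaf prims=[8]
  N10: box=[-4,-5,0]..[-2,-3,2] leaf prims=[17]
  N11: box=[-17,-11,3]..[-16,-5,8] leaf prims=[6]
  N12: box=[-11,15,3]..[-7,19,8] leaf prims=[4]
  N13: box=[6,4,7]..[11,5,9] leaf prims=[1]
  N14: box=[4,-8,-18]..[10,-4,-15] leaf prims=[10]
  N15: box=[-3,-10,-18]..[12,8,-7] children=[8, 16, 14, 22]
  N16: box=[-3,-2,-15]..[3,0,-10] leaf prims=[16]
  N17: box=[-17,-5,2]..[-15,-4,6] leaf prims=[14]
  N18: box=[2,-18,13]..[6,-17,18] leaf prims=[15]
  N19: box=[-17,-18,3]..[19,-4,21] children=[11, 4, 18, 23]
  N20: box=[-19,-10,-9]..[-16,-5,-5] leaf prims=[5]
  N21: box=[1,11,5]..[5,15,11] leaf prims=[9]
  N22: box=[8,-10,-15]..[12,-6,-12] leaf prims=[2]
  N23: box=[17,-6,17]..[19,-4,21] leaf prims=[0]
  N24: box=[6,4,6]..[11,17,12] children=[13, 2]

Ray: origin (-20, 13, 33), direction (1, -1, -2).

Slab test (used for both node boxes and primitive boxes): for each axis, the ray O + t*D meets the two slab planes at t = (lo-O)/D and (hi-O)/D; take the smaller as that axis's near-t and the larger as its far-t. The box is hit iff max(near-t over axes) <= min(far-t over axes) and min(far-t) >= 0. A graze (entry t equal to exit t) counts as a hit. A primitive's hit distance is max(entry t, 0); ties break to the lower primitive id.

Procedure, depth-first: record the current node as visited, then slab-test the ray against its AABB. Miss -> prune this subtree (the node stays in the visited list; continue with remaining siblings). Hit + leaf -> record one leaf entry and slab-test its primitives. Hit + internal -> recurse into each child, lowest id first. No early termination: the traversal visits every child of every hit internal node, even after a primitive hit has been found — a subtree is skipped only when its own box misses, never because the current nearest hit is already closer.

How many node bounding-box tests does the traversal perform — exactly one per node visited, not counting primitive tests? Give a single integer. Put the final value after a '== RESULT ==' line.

Trace the traversal:
N0 x:[1,39] y:[-6,31] z:[6,51/2] -> hit [6,51/2], descend [1, 6, 15, 19]
  N1 x:[1,32] y:[16,24] z:[27/2,21] -> hit [16,21], descend [7, 10, 17, 20]
    N7 x:[24,32] y:[19,24] z:[27/2,33/2] -> miss, prune
    N10 x:[16,18] y:[16,18] z:[31/2,33/2] -> hit [16,33/2] leaf, test {P17@t=16}
    N17 x:[3,5] y:[17,18] z:[27/2,31/2] -> miss, prune
    N20 x:[1,4] y:[18,23] z:[19,21] -> miss, prune
  N6 x:[9,35] y:[-6,9] z:[8,15] -> hit [9,9], descend [3, 12, 21, 24]
    N3 x:[31,35] y:[3,4] z:[8,21/2] -> miss, prune
    N12 x:[9,13] y:[-6,-2] z:[25/2,15] -> miss, prune
    N21 x:[21,25] y:[-2,2] z:[11,14] -> miss, prune
    N24 x:[26,31] y:[-4,9] z:[21/2,27/2] -> miss, prune
  N15 x:[17,32] y:[5,23] z:[20,51/2] -> hit [20,23], descend [8, 14, 16, 22]
    N8 x:[18,19] y:[5,7] z:[20,21] -> miss, prune
    N14 x:[24,30] y:[17,21] z:[24,51/2] -> miss, prune
    N16 x:[17,23] y:[13,15] z:[43/2,24] -> miss, prune
    N22 x:[28,32] y:[19,23] z:[45/2,24] -> miss, prune
  N19 x:[3,39] y:[17,31] z:[6,15] -> miss, prune

Summary -> nodes [0, 1, 7, 10, 17, 20, 6, 3, 12, 21, 24, 15, 8, 14, 16, 22, 19]; box-tests=17; leaf-entries=1; first=P17

== RESULT ==
17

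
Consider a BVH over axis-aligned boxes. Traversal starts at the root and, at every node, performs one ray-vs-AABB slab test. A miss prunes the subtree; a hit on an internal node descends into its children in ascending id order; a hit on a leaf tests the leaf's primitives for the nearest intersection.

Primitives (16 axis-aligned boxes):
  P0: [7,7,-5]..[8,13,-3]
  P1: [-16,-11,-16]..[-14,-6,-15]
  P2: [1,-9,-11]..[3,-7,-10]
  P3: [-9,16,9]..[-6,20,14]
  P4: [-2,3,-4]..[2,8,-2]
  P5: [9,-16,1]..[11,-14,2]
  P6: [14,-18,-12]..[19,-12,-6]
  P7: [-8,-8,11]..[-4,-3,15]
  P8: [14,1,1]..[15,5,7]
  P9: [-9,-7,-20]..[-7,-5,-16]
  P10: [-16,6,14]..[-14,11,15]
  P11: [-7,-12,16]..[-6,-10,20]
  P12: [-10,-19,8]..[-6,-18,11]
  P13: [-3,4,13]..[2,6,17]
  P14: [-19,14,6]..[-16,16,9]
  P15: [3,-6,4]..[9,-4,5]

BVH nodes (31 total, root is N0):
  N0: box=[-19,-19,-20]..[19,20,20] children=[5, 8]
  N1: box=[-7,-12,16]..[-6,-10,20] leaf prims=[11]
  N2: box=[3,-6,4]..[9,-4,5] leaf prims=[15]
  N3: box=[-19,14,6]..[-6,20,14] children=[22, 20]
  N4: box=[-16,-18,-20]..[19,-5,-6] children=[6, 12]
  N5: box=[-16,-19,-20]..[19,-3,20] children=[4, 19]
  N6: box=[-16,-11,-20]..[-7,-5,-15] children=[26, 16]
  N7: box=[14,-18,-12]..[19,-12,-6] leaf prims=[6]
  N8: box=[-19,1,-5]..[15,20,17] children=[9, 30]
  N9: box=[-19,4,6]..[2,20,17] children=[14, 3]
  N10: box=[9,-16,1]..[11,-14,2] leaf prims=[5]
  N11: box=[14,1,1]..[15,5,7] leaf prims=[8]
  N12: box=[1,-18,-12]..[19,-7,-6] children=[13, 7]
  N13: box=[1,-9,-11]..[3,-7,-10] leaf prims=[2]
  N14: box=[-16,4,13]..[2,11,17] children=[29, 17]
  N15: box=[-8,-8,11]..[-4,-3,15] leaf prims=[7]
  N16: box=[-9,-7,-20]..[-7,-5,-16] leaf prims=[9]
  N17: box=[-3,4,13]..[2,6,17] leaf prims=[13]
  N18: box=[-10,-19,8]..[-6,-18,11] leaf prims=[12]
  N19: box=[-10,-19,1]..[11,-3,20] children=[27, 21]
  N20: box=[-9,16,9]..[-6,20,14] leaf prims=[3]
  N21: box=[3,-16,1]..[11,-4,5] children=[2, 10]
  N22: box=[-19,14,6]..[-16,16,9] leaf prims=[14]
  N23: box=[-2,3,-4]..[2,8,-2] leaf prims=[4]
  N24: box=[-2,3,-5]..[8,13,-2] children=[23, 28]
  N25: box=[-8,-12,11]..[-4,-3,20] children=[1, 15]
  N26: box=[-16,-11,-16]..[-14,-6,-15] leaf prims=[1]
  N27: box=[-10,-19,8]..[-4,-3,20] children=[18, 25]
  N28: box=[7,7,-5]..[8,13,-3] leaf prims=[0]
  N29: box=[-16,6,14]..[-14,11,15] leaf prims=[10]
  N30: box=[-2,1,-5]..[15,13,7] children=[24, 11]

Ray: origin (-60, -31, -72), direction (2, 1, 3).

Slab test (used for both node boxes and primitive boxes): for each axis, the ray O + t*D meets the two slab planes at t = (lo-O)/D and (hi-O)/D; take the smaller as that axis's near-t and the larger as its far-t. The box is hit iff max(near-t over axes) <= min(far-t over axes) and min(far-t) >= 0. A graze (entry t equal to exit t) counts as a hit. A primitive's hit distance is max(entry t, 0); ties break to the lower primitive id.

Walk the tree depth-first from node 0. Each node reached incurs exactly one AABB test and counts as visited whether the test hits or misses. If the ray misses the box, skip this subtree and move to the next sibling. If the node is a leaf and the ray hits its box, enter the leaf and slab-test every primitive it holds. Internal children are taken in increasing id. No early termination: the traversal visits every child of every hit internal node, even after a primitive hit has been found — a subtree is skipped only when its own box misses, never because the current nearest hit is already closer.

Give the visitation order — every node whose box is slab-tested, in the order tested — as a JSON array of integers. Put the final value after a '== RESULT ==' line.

Walk:
N0 x:[41/2,79/2] y:[12,51] z:[52/3,92/3] -> hit [41/2,92/3], descend [5, 8]
  N5 x:[22,79/2] y:[12,28] z:[52/3,92/3] -> hit [22,28], descend [4, 19]
    N4 x:[22,79/2] y:[13,26] z:[52/3,22] -> hit [22,22], descend [6, 12]
      N6 x:[22,53/2] y:[20,26] z:[52/3,19] -> miss, prune
      N12 x:[61/2,79/2] y:[13,24] z:[20,22] -> miss, prune
    N19 x:[25,71/2] y:[12,28] z:[73/3,92/3] -> hit [25,28], descend [21, 27]
      N21 x:[63/2,71/2] y:[15,27] z:[73/3,77/3] -> miss, prune
      N27 x:[25,28] y:[12,28] z:[80/3,92/3] -> hit [80/3,28], descend [18, 25]
        N18 x:[25,27] y:[12,13] z:[80/3,83/3] -> miss, prune
        N25 x:[26,28] y:[19,28] z:[83/3,92/3] -> hit [83/3,28], descend [1, 15]
          N1 x:[53/2,27] y:[19,21] z:[88/3,92/3] -> miss, prune
          N15 x:[26,28] y:[23,28] z:[83/3,29] -> hit [83/3,28] leaf, test {P7@t=83/3}
  N8 x:[41/2,75/2] y:[32,51] z:[67/3,89/3] -> miss, prune

order=[0, 5, 4, 6, 12, 19, 21, 27, 18, 25, 1, 15, 8]  |boxes|=13  |leaves|=1  hit=P7

== RESULT ==
[0, 5, 4, 6, 12, 19, 21, 27, 18, 25, 1, 15, 8]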